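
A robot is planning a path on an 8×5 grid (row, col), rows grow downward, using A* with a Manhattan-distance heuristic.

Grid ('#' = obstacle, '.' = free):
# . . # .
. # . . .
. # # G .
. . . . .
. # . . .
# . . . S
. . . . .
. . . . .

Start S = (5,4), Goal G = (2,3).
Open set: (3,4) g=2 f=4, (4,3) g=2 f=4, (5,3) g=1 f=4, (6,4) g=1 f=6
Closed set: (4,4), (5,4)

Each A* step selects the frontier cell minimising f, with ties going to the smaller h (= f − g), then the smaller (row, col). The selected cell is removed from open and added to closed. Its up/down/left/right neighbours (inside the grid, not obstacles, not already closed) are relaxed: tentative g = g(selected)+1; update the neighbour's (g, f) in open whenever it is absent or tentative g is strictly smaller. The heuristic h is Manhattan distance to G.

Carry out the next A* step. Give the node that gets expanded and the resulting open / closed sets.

expanded=(3,4); open=[(2,4) g=3 f=4, (3,3) g=3 f=4, (4,3) g=2 f=4, (5,3) g=1 f=4, (6,4) g=1 f=6]; closed=[(3,4), (4,4), (5,4)]

step 1: expand (3,4) (f=4, h=2) → closed; open now [(2,4) g=3 f=4, (3,3) g=3 f=4, (4,3) g=2 f=4, (5,3) g=1 f=4, (6,4) g=1 f=6]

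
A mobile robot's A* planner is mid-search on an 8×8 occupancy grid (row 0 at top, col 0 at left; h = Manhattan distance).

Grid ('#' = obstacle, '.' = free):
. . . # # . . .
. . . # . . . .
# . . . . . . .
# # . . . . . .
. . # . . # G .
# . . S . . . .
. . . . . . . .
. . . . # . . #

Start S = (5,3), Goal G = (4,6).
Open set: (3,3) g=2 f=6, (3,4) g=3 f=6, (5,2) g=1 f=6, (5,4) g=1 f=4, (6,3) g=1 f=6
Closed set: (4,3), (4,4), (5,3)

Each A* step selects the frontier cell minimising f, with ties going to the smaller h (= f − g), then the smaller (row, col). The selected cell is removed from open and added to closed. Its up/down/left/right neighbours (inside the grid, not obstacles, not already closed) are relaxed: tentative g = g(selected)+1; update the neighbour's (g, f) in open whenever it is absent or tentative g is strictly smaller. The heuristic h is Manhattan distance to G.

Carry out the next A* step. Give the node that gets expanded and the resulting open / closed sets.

expanded=(5,4); open=[(3,3) g=2 f=6, (3,4) g=3 f=6, (5,2) g=1 f=6, (5,5) g=2 f=4, (6,3) g=1 f=6, (6,4) g=2 f=6]; closed=[(4,3), (4,4), (5,3), (5,4)]

step 1: expand (5,4) (f=4, h=3) → closed; open now [(3,3) g=2 f=6, (3,4) g=3 f=6, (5,2) g=1 f=6, (5,5) g=2 f=4, (6,3) g=1 f=6, (6,4) g=2 f=6]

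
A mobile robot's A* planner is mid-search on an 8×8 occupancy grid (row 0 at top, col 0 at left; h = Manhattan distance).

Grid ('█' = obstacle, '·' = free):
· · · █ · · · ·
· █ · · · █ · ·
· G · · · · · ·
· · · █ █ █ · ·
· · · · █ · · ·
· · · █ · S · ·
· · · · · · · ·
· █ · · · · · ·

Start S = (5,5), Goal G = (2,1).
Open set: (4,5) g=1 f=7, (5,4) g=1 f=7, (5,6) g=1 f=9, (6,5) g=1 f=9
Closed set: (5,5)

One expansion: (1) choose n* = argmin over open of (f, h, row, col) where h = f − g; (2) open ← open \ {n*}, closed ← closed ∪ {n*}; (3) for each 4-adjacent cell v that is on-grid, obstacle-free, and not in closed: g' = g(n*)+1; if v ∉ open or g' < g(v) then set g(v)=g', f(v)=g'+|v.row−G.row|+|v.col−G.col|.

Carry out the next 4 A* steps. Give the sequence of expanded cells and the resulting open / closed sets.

order=[(4,5) → (5,4) → (4,6) → (3,6)]; open=[(2,6) g=4 f=9, (3,7) g=4 f=11, (4,7) g=3 f=11, (5,6) g=1 f=9, (6,4) g=2 f=9, (6,5) g=1 f=9]; closed=[(3,6), (4,5), (4,6), (5,4), (5,5)]

step 1: expand (4,5) (f=7, h=6) → closed; open now [(4,6) g=2 f=9, (5,4) g=1 f=7, (5,6) g=1 f=9, (6,5) g=1 f=9]
step 2: expand (5,4) (f=7, h=6) → closed; open now [(4,6) g=2 f=9, (5,6) g=1 f=9, (6,4) g=2 f=9, (6,5) g=1 f=9]
step 3: expand (4,6) (f=9, h=7) → closed; open now [(3,6) g=3 f=9, (4,7) g=3 f=11, (5,6) g=1 f=9, (6,4) g=2 f=9, (6,5) g=1 f=9]
step 4: expand (3,6) (f=9, h=6) → closed; open now [(2,6) g=4 f=9, (3,7) g=4 f=11, (4,7) g=3 f=11, (5,6) g=1 f=9, (6,4) g=2 f=9, (6,5) g=1 f=9]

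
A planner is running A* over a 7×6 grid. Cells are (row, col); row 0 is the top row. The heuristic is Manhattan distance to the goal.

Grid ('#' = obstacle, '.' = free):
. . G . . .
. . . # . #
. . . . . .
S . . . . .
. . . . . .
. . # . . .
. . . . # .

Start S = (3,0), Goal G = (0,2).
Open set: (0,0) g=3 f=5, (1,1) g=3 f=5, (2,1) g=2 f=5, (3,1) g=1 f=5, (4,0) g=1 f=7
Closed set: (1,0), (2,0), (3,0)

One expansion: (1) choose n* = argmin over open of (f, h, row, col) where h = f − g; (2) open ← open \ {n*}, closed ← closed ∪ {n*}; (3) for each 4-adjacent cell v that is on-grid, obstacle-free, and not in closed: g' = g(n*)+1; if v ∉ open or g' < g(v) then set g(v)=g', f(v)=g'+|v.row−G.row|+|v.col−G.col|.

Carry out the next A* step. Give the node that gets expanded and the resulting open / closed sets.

expanded=(0,0); open=[(0,1) g=4 f=5, (1,1) g=3 f=5, (2,1) g=2 f=5, (3,1) g=1 f=5, (4,0) g=1 f=7]; closed=[(0,0), (1,0), (2,0), (3,0)]

step 1: expand (0,0) (f=5, h=2) → closed; open now [(0,1) g=4 f=5, (1,1) g=3 f=5, (2,1) g=2 f=5, (3,1) g=1 f=5, (4,0) g=1 f=7]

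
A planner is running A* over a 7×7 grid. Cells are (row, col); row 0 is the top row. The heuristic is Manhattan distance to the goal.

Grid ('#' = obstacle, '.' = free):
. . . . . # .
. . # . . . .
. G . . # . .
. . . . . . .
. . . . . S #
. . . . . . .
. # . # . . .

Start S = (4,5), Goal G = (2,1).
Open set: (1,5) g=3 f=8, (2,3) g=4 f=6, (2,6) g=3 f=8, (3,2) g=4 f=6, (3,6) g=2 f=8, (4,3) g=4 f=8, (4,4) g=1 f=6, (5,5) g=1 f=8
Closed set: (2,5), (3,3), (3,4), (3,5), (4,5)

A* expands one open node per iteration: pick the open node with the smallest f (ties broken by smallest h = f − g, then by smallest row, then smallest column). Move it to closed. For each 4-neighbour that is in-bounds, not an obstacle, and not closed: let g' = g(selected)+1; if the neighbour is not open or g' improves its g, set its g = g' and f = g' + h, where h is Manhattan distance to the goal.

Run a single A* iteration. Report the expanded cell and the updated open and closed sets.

expanded=(2,3); open=[(1,3) g=5 f=8, (1,5) g=3 f=8, (2,2) g=5 f=6, (2,6) g=3 f=8, (3,2) g=4 f=6, (3,6) g=2 f=8, (4,3) g=4 f=8, (4,4) g=1 f=6, (5,5) g=1 f=8]; closed=[(2,3), (2,5), (3,3), (3,4), (3,5), (4,5)]

step 1: expand (2,3) (f=6, h=2) → closed; open now [(1,3) g=5 f=8, (1,5) g=3 f=8, (2,2) g=5 f=6, (2,6) g=3 f=8, (3,2) g=4 f=6, (3,6) g=2 f=8, (4,3) g=4 f=8, (4,4) g=1 f=6, (5,5) g=1 f=8]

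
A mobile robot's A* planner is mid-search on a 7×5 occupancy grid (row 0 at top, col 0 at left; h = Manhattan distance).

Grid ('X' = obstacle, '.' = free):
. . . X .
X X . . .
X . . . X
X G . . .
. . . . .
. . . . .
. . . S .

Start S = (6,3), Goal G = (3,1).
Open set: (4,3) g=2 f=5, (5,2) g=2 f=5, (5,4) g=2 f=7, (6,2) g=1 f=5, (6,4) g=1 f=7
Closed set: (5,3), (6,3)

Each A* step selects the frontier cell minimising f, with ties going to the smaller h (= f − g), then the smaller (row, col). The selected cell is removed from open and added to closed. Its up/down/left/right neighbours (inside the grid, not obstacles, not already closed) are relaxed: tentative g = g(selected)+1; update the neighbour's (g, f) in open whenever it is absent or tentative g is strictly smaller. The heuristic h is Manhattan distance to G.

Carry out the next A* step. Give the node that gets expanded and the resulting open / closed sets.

expanded=(4,3); open=[(3,3) g=3 f=5, (4,2) g=3 f=5, (4,4) g=3 f=7, (5,2) g=2 f=5, (5,4) g=2 f=7, (6,2) g=1 f=5, (6,4) g=1 f=7]; closed=[(4,3), (5,3), (6,3)]

step 1: expand (4,3) (f=5, h=3) → closed; open now [(3,3) g=3 f=5, (4,2) g=3 f=5, (4,4) g=3 f=7, (5,2) g=2 f=5, (5,4) g=2 f=7, (6,2) g=1 f=5, (6,4) g=1 f=7]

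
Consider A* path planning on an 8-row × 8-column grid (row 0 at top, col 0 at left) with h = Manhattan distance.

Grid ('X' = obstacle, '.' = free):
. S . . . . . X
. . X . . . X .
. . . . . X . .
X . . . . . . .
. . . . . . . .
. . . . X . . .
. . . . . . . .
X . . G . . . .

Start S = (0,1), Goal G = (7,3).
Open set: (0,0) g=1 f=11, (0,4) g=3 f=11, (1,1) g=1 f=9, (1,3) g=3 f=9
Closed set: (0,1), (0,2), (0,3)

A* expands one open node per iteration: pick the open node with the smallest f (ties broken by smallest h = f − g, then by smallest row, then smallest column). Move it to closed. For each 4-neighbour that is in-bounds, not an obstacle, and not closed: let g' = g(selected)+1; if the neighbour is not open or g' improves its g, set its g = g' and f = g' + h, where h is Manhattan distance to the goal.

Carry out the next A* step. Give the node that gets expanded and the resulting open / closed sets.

step 1: expand (1,3) (f=9, h=6) → closed; open now [(0,0) g=1 f=11, (0,4) g=3 f=11, (1,1) g=1 f=9, (1,4) g=4 f=11, (2,3) g=4 f=9]

expanded=(1,3); open=[(0,0) g=1 f=11, (0,4) g=3 f=11, (1,1) g=1 f=9, (1,4) g=4 f=11, (2,3) g=4 f=9]; closed=[(0,1), (0,2), (0,3), (1,3)]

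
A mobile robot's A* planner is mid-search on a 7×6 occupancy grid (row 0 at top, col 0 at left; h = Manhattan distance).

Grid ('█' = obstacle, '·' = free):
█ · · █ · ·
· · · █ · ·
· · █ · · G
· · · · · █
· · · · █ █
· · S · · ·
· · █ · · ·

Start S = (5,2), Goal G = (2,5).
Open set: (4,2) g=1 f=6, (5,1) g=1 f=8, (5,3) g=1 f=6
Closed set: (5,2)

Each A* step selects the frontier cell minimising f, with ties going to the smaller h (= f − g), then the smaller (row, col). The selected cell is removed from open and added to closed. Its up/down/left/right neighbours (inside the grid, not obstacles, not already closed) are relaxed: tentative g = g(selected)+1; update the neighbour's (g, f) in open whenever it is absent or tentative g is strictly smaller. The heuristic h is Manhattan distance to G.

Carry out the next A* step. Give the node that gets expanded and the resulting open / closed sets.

step 1: expand (4,2) (f=6, h=5) → closed; open now [(3,2) g=2 f=6, (4,1) g=2 f=8, (4,3) g=2 f=6, (5,1) g=1 f=8, (5,3) g=1 f=6]

expanded=(4,2); open=[(3,2) g=2 f=6, (4,1) g=2 f=8, (4,3) g=2 f=6, (5,1) g=1 f=8, (5,3) g=1 f=6]; closed=[(4,2), (5,2)]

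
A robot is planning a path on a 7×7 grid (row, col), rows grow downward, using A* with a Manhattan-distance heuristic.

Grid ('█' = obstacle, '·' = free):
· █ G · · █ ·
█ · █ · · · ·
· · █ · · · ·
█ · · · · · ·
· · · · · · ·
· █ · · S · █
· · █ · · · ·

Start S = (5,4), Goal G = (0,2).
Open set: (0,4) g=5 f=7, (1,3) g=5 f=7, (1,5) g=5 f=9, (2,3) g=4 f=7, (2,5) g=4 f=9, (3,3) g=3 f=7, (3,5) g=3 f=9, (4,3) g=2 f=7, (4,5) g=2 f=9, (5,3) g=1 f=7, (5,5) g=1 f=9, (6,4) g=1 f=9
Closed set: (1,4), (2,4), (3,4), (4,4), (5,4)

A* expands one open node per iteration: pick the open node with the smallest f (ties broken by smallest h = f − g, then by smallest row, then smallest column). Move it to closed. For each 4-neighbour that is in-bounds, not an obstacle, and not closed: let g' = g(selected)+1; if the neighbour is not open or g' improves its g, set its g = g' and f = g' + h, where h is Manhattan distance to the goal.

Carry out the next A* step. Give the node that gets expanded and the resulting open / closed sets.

expanded=(0,4); open=[(0,3) g=6 f=7, (1,3) g=5 f=7, (1,5) g=5 f=9, (2,3) g=4 f=7, (2,5) g=4 f=9, (3,3) g=3 f=7, (3,5) g=3 f=9, (4,3) g=2 f=7, (4,5) g=2 f=9, (5,3) g=1 f=7, (5,5) g=1 f=9, (6,4) g=1 f=9]; closed=[(0,4), (1,4), (2,4), (3,4), (4,4), (5,4)]

step 1: expand (0,4) (f=7, h=2) → closed; open now [(0,3) g=6 f=7, (1,3) g=5 f=7, (1,5) g=5 f=9, (2,3) g=4 f=7, (2,5) g=4 f=9, (3,3) g=3 f=7, (3,5) g=3 f=9, (4,3) g=2 f=7, (4,5) g=2 f=9, (5,3) g=1 f=7, (5,5) g=1 f=9, (6,4) g=1 f=9]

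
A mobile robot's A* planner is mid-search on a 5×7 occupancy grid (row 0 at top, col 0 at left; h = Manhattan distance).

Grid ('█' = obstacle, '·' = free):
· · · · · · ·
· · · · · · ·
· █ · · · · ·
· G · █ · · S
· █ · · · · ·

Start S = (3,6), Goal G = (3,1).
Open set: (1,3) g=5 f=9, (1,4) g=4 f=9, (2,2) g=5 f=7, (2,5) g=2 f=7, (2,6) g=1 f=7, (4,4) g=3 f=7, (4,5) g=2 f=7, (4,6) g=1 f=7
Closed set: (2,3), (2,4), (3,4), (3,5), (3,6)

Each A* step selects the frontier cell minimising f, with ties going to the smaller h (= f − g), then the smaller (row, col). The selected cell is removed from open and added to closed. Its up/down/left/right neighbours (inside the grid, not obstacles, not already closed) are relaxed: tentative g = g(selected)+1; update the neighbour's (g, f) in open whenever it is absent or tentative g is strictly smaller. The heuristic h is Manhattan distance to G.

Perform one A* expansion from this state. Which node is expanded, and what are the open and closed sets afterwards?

expanded=(2,2); open=[(1,2) g=6 f=9, (1,3) g=5 f=9, (1,4) g=4 f=9, (2,5) g=2 f=7, (2,6) g=1 f=7, (3,2) g=6 f=7, (4,4) g=3 f=7, (4,5) g=2 f=7, (4,6) g=1 f=7]; closed=[(2,2), (2,3), (2,4), (3,4), (3,5), (3,6)]

step 1: expand (2,2) (f=7, h=2) → closed; open now [(1,2) g=6 f=9, (1,3) g=5 f=9, (1,4) g=4 f=9, (2,5) g=2 f=7, (2,6) g=1 f=7, (3,2) g=6 f=7, (4,4) g=3 f=7, (4,5) g=2 f=7, (4,6) g=1 f=7]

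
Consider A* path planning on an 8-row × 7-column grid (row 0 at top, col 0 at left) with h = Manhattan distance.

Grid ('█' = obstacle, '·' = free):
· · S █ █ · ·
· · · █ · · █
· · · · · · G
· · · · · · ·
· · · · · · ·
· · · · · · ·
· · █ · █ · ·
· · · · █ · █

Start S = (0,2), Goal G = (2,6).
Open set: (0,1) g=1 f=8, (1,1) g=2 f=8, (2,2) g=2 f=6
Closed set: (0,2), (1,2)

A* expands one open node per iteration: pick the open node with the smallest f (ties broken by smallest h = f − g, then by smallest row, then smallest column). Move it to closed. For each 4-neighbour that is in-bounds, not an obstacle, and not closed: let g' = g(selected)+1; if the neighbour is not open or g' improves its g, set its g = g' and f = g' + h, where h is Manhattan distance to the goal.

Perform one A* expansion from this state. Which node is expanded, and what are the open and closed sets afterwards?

step 1: expand (2,2) (f=6, h=4) → closed; open now [(0,1) g=1 f=8, (1,1) g=2 f=8, (2,1) g=3 f=8, (2,3) g=3 f=6, (3,2) g=3 f=8]

expanded=(2,2); open=[(0,1) g=1 f=8, (1,1) g=2 f=8, (2,1) g=3 f=8, (2,3) g=3 f=6, (3,2) g=3 f=8]; closed=[(0,2), (1,2), (2,2)]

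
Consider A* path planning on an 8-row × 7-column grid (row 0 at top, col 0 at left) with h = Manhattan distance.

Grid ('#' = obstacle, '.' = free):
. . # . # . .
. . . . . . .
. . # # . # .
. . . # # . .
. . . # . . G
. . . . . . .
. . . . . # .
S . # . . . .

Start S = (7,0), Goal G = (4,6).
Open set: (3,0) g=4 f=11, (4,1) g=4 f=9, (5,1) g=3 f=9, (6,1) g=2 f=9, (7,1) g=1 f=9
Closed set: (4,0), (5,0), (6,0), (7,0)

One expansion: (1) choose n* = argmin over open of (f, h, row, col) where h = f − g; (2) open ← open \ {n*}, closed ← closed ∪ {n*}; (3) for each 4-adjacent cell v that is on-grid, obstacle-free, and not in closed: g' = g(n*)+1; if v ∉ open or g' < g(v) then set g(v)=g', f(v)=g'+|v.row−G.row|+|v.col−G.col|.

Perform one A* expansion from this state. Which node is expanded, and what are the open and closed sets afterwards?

expanded=(4,1); open=[(3,0) g=4 f=11, (3,1) g=5 f=11, (4,2) g=5 f=9, (5,1) g=3 f=9, (6,1) g=2 f=9, (7,1) g=1 f=9]; closed=[(4,0), (4,1), (5,0), (6,0), (7,0)]

step 1: expand (4,1) (f=9, h=5) → closed; open now [(3,0) g=4 f=11, (3,1) g=5 f=11, (4,2) g=5 f=9, (5,1) g=3 f=9, (6,1) g=2 f=9, (7,1) g=1 f=9]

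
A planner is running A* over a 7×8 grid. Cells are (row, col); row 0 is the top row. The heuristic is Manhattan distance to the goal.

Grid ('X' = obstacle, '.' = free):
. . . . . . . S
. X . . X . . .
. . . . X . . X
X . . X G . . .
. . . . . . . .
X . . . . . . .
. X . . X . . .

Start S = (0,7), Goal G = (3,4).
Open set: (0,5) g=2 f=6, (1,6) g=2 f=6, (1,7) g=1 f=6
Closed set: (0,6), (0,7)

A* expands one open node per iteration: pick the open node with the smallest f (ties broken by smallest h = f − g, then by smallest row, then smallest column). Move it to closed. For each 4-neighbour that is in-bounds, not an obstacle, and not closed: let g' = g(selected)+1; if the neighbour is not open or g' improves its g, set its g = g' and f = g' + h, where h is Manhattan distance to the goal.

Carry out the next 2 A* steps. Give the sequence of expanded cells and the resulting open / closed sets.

order=[(0,5) → (0,4)]; open=[(0,3) g=4 f=8, (1,5) g=3 f=6, (1,6) g=2 f=6, (1,7) g=1 f=6]; closed=[(0,4), (0,5), (0,6), (0,7)]

step 1: expand (0,5) (f=6, h=4) → closed; open now [(0,4) g=3 f=6, (1,5) g=3 f=6, (1,6) g=2 f=6, (1,7) g=1 f=6]
step 2: expand (0,4) (f=6, h=3) → closed; open now [(0,3) g=4 f=8, (1,5) g=3 f=6, (1,6) g=2 f=6, (1,7) g=1 f=6]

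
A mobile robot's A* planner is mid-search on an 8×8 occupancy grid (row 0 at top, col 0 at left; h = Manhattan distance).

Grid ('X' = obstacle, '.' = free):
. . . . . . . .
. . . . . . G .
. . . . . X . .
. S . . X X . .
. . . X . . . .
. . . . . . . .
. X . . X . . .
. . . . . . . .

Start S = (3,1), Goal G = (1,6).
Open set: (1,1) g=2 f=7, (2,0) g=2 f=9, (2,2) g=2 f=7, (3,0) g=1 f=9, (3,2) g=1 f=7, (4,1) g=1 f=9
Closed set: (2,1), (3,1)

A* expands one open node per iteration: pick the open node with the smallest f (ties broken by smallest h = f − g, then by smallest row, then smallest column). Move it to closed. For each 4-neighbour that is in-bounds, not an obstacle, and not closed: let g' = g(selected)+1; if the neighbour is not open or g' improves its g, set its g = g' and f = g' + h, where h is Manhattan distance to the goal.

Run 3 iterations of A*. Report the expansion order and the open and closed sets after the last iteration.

step 1: expand (1,1) (f=7, h=5) → closed; open now [(0,1) g=3 f=9, (1,0) g=3 f=9, (1,2) g=3 f=7, (2,0) g=2 f=9, (2,2) g=2 f=7, (3,0) g=1 f=9, (3,2) g=1 f=7, (4,1) g=1 f=9]
step 2: expand (1,2) (f=7, h=4) → closed; open now [(0,1) g=3 f=9, (0,2) g=4 f=9, (1,0) g=3 f=9, (1,3) g=4 f=7, (2,0) g=2 f=9, (2,2) g=2 f=7, (3,0) g=1 f=9, (3,2) g=1 f=7, (4,1) g=1 f=9]
step 3: expand (1,3) (f=7, h=3) → closed; open now [(0,1) g=3 f=9, (0,2) g=4 f=9, (0,3) g=5 f=9, (1,0) g=3 f=9, (1,4) g=5 f=7, (2,0) g=2 f=9, (2,2) g=2 f=7, (2,3) g=5 f=9, (3,0) g=1 f=9, (3,2) g=1 f=7, (4,1) g=1 f=9]

order=[(1,1) → (1,2) → (1,3)]; open=[(0,1) g=3 f=9, (0,2) g=4 f=9, (0,3) g=5 f=9, (1,0) g=3 f=9, (1,4) g=5 f=7, (2,0) g=2 f=9, (2,2) g=2 f=7, (2,3) g=5 f=9, (3,0) g=1 f=9, (3,2) g=1 f=7, (4,1) g=1 f=9]; closed=[(1,1), (1,2), (1,3), (2,1), (3,1)]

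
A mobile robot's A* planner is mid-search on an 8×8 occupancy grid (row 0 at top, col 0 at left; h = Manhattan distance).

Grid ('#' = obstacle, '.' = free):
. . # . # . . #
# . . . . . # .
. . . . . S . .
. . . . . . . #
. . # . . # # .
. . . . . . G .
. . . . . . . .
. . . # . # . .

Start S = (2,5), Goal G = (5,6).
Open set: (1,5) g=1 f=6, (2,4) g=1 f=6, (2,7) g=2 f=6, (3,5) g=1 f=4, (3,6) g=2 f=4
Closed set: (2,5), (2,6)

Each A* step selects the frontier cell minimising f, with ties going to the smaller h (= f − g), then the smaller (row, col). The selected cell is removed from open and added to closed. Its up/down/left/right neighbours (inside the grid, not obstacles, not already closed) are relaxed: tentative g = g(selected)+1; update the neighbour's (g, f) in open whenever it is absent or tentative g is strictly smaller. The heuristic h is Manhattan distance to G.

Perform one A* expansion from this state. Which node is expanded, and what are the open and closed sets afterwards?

step 1: expand (3,6) (f=4, h=2) → closed; open now [(1,5) g=1 f=6, (2,4) g=1 f=6, (2,7) g=2 f=6, (3,5) g=1 f=4]

expanded=(3,6); open=[(1,5) g=1 f=6, (2,4) g=1 f=6, (2,7) g=2 f=6, (3,5) g=1 f=4]; closed=[(2,5), (2,6), (3,6)]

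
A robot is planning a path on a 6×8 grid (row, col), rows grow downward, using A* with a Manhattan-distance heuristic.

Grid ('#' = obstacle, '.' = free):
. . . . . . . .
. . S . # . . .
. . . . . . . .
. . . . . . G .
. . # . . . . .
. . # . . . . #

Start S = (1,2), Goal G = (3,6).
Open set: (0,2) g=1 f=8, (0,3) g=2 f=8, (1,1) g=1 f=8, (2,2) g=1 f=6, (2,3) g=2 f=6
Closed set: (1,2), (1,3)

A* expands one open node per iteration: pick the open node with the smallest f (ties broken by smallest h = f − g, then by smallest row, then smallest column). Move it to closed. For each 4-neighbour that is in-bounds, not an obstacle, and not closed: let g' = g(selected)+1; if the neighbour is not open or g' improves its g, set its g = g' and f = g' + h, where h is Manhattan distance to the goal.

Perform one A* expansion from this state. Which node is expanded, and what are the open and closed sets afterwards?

expanded=(2,3); open=[(0,2) g=1 f=8, (0,3) g=2 f=8, (1,1) g=1 f=8, (2,2) g=1 f=6, (2,4) g=3 f=6, (3,3) g=3 f=6]; closed=[(1,2), (1,3), (2,3)]

step 1: expand (2,3) (f=6, h=4) → closed; open now [(0,2) g=1 f=8, (0,3) g=2 f=8, (1,1) g=1 f=8, (2,2) g=1 f=6, (2,4) g=3 f=6, (3,3) g=3 f=6]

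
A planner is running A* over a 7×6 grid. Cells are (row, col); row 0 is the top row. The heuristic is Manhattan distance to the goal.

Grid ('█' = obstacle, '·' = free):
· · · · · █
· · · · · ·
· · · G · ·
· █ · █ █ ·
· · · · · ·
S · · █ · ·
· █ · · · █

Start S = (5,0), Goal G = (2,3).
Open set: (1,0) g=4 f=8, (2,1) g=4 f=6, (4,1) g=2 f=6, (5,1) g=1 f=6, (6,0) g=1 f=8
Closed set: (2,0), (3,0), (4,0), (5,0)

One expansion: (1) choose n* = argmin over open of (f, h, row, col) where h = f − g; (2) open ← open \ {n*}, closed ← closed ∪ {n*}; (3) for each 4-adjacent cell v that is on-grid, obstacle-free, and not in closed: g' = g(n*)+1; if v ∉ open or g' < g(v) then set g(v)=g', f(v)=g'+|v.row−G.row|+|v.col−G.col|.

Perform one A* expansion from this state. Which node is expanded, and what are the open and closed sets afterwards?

step 1: expand (2,1) (f=6, h=2) → closed; open now [(1,0) g=4 f=8, (1,1) g=5 f=8, (2,2) g=5 f=6, (4,1) g=2 f=6, (5,1) g=1 f=6, (6,0) g=1 f=8]

expanded=(2,1); open=[(1,0) g=4 f=8, (1,1) g=5 f=8, (2,2) g=5 f=6, (4,1) g=2 f=6, (5,1) g=1 f=6, (6,0) g=1 f=8]; closed=[(2,0), (2,1), (3,0), (4,0), (5,0)]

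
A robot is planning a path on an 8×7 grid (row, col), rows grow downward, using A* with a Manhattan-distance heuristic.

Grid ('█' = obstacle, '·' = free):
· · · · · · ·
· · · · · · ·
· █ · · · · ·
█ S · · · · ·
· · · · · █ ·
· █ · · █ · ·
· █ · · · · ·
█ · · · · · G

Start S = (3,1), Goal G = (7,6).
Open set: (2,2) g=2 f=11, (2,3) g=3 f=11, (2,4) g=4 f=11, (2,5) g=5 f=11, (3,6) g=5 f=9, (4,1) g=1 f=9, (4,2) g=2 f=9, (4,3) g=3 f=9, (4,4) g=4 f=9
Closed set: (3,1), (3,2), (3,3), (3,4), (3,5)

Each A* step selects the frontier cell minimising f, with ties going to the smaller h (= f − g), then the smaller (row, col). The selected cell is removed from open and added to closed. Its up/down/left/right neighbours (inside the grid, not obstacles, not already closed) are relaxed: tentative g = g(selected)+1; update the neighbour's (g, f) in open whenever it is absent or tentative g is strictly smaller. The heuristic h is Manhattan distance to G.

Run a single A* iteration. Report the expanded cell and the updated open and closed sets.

expanded=(3,6); open=[(2,2) g=2 f=11, (2,3) g=3 f=11, (2,4) g=4 f=11, (2,5) g=5 f=11, (2,6) g=6 f=11, (4,1) g=1 f=9, (4,2) g=2 f=9, (4,3) g=3 f=9, (4,4) g=4 f=9, (4,6) g=6 f=9]; closed=[(3,1), (3,2), (3,3), (3,4), (3,5), (3,6)]

step 1: expand (3,6) (f=9, h=4) → closed; open now [(2,2) g=2 f=11, (2,3) g=3 f=11, (2,4) g=4 f=11, (2,5) g=5 f=11, (2,6) g=6 f=11, (4,1) g=1 f=9, (4,2) g=2 f=9, (4,3) g=3 f=9, (4,4) g=4 f=9, (4,6) g=6 f=9]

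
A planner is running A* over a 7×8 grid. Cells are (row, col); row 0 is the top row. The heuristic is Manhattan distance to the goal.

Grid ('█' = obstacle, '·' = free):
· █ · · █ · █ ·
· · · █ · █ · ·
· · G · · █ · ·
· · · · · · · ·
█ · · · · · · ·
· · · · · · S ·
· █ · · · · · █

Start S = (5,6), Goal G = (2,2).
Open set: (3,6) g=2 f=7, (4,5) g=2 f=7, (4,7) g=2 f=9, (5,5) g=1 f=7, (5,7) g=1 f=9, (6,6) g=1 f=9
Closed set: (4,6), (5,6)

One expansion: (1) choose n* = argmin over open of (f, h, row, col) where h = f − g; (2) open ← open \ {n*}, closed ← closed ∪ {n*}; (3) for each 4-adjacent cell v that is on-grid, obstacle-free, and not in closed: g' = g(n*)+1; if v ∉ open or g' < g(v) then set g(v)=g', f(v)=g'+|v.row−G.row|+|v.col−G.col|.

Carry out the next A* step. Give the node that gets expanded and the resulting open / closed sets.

step 1: expand (3,6) (f=7, h=5) → closed; open now [(2,6) g=3 f=7, (3,5) g=3 f=7, (3,7) g=3 f=9, (4,5) g=2 f=7, (4,7) g=2 f=9, (5,5) g=1 f=7, (5,7) g=1 f=9, (6,6) g=1 f=9]

expanded=(3,6); open=[(2,6) g=3 f=7, (3,5) g=3 f=7, (3,7) g=3 f=9, (4,5) g=2 f=7, (4,7) g=2 f=9, (5,5) g=1 f=7, (5,7) g=1 f=9, (6,6) g=1 f=9]; closed=[(3,6), (4,6), (5,6)]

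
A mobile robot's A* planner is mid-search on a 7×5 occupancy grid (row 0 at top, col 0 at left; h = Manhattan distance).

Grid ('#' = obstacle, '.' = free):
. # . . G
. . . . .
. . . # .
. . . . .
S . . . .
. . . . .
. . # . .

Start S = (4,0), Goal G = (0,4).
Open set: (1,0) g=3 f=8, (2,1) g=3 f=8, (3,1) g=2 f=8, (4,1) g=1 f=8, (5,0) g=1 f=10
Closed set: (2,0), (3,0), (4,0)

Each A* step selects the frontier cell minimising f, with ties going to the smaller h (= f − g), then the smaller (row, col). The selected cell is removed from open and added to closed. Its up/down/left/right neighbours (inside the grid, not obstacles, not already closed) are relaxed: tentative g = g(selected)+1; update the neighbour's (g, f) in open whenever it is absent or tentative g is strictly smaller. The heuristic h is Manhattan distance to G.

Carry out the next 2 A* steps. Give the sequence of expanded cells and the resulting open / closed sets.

order=[(1,0) → (0,0)]; open=[(1,1) g=4 f=8, (2,1) g=3 f=8, (3,1) g=2 f=8, (4,1) g=1 f=8, (5,0) g=1 f=10]; closed=[(0,0), (1,0), (2,0), (3,0), (4,0)]

step 1: expand (1,0) (f=8, h=5) → closed; open now [(0,0) g=4 f=8, (1,1) g=4 f=8, (2,1) g=3 f=8, (3,1) g=2 f=8, (4,1) g=1 f=8, (5,0) g=1 f=10]
step 2: expand (0,0) (f=8, h=4) → closed; open now [(1,1) g=4 f=8, (2,1) g=3 f=8, (3,1) g=2 f=8, (4,1) g=1 f=8, (5,0) g=1 f=10]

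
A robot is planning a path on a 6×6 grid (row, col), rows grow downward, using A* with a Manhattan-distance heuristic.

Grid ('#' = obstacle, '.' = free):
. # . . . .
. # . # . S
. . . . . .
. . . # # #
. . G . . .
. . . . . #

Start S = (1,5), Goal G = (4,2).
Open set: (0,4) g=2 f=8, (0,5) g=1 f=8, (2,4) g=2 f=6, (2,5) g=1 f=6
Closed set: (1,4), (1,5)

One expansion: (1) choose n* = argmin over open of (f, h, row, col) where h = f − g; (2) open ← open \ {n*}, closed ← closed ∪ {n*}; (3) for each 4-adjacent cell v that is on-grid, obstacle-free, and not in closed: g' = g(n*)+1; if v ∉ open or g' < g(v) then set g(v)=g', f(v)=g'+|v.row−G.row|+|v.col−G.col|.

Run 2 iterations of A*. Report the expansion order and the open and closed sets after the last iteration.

order=[(2,4) → (2,3)]; open=[(0,4) g=2 f=8, (0,5) g=1 f=8, (2,2) g=4 f=6, (2,5) g=1 f=6]; closed=[(1,4), (1,5), (2,3), (2,4)]

step 1: expand (2,4) (f=6, h=4) → closed; open now [(0,4) g=2 f=8, (0,5) g=1 f=8, (2,3) g=3 f=6, (2,5) g=1 f=6]
step 2: expand (2,3) (f=6, h=3) → closed; open now [(0,4) g=2 f=8, (0,5) g=1 f=8, (2,2) g=4 f=6, (2,5) g=1 f=6]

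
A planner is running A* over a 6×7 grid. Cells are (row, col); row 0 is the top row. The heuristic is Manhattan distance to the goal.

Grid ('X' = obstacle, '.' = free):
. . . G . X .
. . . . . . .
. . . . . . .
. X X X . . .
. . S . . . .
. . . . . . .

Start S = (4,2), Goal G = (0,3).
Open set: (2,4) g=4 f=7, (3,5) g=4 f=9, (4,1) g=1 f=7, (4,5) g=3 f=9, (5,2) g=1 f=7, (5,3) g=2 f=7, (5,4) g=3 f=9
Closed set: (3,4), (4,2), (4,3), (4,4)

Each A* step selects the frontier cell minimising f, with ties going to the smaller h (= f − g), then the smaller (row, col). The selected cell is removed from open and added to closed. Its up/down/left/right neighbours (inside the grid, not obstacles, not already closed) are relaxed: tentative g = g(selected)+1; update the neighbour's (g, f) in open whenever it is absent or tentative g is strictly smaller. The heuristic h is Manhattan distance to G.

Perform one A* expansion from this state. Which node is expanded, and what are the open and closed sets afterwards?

expanded=(2,4); open=[(1,4) g=5 f=7, (2,3) g=5 f=7, (2,5) g=5 f=9, (3,5) g=4 f=9, (4,1) g=1 f=7, (4,5) g=3 f=9, (5,2) g=1 f=7, (5,3) g=2 f=7, (5,4) g=3 f=9]; closed=[(2,4), (3,4), (4,2), (4,3), (4,4)]

step 1: expand (2,4) (f=7, h=3) → closed; open now [(1,4) g=5 f=7, (2,3) g=5 f=7, (2,5) g=5 f=9, (3,5) g=4 f=9, (4,1) g=1 f=7, (4,5) g=3 f=9, (5,2) g=1 f=7, (5,3) g=2 f=7, (5,4) g=3 f=9]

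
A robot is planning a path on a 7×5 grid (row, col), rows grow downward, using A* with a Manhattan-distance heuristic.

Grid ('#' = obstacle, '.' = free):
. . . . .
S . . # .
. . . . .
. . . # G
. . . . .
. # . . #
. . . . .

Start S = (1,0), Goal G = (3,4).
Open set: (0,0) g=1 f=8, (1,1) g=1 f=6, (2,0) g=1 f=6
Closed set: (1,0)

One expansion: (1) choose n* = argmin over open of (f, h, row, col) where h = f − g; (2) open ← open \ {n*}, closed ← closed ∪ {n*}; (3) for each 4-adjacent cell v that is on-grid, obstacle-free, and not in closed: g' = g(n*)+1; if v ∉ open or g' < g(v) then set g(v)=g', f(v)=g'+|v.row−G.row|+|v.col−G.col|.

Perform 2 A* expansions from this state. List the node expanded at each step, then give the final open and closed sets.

step 1: expand (1,1) (f=6, h=5) → closed; open now [(0,0) g=1 f=8, (0,1) g=2 f=8, (1,2) g=2 f=6, (2,0) g=1 f=6, (2,1) g=2 f=6]
step 2: expand (1,2) (f=6, h=4) → closed; open now [(0,0) g=1 f=8, (0,1) g=2 f=8, (0,2) g=3 f=8, (2,0) g=1 f=6, (2,1) g=2 f=6, (2,2) g=3 f=6]

order=[(1,1) → (1,2)]; open=[(0,0) g=1 f=8, (0,1) g=2 f=8, (0,2) g=3 f=8, (2,0) g=1 f=6, (2,1) g=2 f=6, (2,2) g=3 f=6]; closed=[(1,0), (1,1), (1,2)]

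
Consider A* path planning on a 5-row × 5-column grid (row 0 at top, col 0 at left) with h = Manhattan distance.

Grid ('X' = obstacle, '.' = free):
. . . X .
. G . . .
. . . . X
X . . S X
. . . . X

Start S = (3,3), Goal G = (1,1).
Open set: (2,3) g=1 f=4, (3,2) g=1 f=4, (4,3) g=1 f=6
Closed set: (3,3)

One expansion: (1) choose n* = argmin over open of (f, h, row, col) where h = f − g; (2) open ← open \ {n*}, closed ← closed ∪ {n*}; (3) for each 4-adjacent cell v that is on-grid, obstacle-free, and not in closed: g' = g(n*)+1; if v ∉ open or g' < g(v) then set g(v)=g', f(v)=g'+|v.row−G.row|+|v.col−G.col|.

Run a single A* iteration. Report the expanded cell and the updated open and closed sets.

expanded=(2,3); open=[(1,3) g=2 f=4, (2,2) g=2 f=4, (3,2) g=1 f=4, (4,3) g=1 f=6]; closed=[(2,3), (3,3)]

step 1: expand (2,3) (f=4, h=3) → closed; open now [(1,3) g=2 f=4, (2,2) g=2 f=4, (3,2) g=1 f=4, (4,3) g=1 f=6]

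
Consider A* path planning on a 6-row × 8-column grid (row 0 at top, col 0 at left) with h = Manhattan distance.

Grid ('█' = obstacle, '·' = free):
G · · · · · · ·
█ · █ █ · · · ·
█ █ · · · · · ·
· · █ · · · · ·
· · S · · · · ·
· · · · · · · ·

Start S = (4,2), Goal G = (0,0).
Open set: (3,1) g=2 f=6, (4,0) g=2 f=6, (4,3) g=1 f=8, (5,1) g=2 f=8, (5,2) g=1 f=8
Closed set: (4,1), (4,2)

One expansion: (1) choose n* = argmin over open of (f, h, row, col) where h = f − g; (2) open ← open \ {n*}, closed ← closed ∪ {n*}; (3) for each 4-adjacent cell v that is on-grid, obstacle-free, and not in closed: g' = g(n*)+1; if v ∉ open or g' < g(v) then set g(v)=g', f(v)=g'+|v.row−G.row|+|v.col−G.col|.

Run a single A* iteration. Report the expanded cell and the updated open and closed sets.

step 1: expand (3,1) (f=6, h=4) → closed; open now [(3,0) g=3 f=6, (4,0) g=2 f=6, (4,3) g=1 f=8, (5,1) g=2 f=8, (5,2) g=1 f=8]

expanded=(3,1); open=[(3,0) g=3 f=6, (4,0) g=2 f=6, (4,3) g=1 f=8, (5,1) g=2 f=8, (5,2) g=1 f=8]; closed=[(3,1), (4,1), (4,2)]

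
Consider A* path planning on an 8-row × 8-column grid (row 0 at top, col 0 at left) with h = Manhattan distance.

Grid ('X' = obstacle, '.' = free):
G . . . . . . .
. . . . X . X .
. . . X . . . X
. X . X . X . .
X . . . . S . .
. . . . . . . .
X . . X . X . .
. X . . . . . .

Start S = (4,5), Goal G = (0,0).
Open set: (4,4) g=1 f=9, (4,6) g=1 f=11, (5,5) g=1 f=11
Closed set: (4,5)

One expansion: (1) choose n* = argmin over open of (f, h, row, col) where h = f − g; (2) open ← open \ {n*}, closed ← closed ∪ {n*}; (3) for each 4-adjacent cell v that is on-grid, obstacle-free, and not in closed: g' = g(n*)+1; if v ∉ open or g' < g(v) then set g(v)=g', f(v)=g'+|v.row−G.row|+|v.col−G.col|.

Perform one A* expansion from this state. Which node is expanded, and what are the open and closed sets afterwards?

step 1: expand (4,4) (f=9, h=8) → closed; open now [(3,4) g=2 f=9, (4,3) g=2 f=9, (4,6) g=1 f=11, (5,4) g=2 f=11, (5,5) g=1 f=11]

expanded=(4,4); open=[(3,4) g=2 f=9, (4,3) g=2 f=9, (4,6) g=1 f=11, (5,4) g=2 f=11, (5,5) g=1 f=11]; closed=[(4,4), (4,5)]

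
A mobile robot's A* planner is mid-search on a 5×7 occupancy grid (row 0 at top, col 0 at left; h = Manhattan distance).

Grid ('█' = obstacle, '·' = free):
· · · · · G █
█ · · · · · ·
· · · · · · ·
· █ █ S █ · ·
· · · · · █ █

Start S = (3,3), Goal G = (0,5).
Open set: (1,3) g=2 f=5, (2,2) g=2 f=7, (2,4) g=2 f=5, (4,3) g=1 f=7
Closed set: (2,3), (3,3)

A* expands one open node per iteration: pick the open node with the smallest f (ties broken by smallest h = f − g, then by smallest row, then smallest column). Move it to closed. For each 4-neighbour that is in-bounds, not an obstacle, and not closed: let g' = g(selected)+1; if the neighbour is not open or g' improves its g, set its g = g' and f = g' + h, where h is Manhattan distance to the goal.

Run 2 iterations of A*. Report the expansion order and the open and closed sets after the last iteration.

step 1: expand (1,3) (f=5, h=3) → closed; open now [(0,3) g=3 f=5, (1,2) g=3 f=7, (1,4) g=3 f=5, (2,2) g=2 f=7, (2,4) g=2 f=5, (4,3) g=1 f=7]
step 2: expand (0,3) (f=5, h=2) → closed; open now [(0,2) g=4 f=7, (0,4) g=4 f=5, (1,2) g=3 f=7, (1,4) g=3 f=5, (2,2) g=2 f=7, (2,4) g=2 f=5, (4,3) g=1 f=7]

order=[(1,3) → (0,3)]; open=[(0,2) g=4 f=7, (0,4) g=4 f=5, (1,2) g=3 f=7, (1,4) g=3 f=5, (2,2) g=2 f=7, (2,4) g=2 f=5, (4,3) g=1 f=7]; closed=[(0,3), (1,3), (2,3), (3,3)]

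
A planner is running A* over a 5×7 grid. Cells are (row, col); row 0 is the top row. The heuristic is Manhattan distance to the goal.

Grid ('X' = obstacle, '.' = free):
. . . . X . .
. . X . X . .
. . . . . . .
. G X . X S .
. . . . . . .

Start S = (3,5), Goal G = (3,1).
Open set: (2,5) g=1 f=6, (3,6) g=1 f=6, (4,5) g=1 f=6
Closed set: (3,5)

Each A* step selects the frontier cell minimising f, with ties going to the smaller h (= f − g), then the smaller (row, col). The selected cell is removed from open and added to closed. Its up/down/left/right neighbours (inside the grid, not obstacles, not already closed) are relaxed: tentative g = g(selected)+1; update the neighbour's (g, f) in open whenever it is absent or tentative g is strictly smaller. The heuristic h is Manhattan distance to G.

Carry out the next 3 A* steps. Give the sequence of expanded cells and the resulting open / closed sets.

step 1: expand (2,5) (f=6, h=5) → closed; open now [(1,5) g=2 f=8, (2,4) g=2 f=6, (2,6) g=2 f=8, (3,6) g=1 f=6, (4,5) g=1 f=6]
step 2: expand (2,4) (f=6, h=4) → closed; open now [(1,5) g=2 f=8, (2,3) g=3 f=6, (2,6) g=2 f=8, (3,6) g=1 f=6, (4,5) g=1 f=6]
step 3: expand (2,3) (f=6, h=3) → closed; open now [(1,3) g=4 f=8, (1,5) g=2 f=8, (2,2) g=4 f=6, (2,6) g=2 f=8, (3,3) g=4 f=6, (3,6) g=1 f=6, (4,5) g=1 f=6]

order=[(2,5) → (2,4) → (2,3)]; open=[(1,3) g=4 f=8, (1,5) g=2 f=8, (2,2) g=4 f=6, (2,6) g=2 f=8, (3,3) g=4 f=6, (3,6) g=1 f=6, (4,5) g=1 f=6]; closed=[(2,3), (2,4), (2,5), (3,5)]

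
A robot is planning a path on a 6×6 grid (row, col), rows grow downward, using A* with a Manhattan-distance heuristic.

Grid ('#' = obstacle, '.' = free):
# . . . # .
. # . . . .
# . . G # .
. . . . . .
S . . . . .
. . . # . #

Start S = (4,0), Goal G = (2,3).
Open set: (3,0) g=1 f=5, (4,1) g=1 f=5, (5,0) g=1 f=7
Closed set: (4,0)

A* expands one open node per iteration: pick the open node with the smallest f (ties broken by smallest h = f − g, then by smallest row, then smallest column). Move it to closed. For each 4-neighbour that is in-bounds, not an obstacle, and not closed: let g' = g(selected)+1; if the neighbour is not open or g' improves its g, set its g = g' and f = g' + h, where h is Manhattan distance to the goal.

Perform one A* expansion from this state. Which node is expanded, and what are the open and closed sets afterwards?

step 1: expand (3,0) (f=5, h=4) → closed; open now [(3,1) g=2 f=5, (4,1) g=1 f=5, (5,0) g=1 f=7]

expanded=(3,0); open=[(3,1) g=2 f=5, (4,1) g=1 f=5, (5,0) g=1 f=7]; closed=[(3,0), (4,0)]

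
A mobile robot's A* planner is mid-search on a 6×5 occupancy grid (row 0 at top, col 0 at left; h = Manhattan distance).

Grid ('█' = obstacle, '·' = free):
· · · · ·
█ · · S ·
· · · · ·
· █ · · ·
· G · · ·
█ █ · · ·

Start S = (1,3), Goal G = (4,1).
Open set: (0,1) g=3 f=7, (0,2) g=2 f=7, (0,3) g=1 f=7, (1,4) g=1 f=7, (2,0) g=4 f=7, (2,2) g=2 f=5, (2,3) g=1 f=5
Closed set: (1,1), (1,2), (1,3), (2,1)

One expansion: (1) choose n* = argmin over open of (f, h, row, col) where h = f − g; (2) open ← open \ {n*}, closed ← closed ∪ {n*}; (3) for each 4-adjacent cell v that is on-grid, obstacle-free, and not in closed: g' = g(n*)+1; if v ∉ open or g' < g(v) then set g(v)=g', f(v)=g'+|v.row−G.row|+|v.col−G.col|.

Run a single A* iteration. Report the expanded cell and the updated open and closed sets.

step 1: expand (2,2) (f=5, h=3) → closed; open now [(0,1) g=3 f=7, (0,2) g=2 f=7, (0,3) g=1 f=7, (1,4) g=1 f=7, (2,0) g=4 f=7, (2,3) g=1 f=5, (3,2) g=3 f=5]

expanded=(2,2); open=[(0,1) g=3 f=7, (0,2) g=2 f=7, (0,3) g=1 f=7, (1,4) g=1 f=7, (2,0) g=4 f=7, (2,3) g=1 f=5, (3,2) g=3 f=5]; closed=[(1,1), (1,2), (1,3), (2,1), (2,2)]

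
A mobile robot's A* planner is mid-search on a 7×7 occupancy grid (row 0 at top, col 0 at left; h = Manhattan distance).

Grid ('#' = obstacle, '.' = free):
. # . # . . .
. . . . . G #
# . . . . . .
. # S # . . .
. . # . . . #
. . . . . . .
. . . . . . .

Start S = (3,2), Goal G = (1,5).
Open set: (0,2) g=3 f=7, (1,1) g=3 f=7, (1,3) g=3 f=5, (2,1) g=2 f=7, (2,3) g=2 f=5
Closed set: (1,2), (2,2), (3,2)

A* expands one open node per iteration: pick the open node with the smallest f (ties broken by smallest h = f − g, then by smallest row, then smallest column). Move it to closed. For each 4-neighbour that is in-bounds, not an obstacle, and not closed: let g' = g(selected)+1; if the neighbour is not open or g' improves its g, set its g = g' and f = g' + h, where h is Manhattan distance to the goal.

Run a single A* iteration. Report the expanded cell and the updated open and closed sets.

step 1: expand (1,3) (f=5, h=2) → closed; open now [(0,2) g=3 f=7, (1,1) g=3 f=7, (1,4) g=4 f=5, (2,1) g=2 f=7, (2,3) g=2 f=5]

expanded=(1,3); open=[(0,2) g=3 f=7, (1,1) g=3 f=7, (1,4) g=4 f=5, (2,1) g=2 f=7, (2,3) g=2 f=5]; closed=[(1,2), (1,3), (2,2), (3,2)]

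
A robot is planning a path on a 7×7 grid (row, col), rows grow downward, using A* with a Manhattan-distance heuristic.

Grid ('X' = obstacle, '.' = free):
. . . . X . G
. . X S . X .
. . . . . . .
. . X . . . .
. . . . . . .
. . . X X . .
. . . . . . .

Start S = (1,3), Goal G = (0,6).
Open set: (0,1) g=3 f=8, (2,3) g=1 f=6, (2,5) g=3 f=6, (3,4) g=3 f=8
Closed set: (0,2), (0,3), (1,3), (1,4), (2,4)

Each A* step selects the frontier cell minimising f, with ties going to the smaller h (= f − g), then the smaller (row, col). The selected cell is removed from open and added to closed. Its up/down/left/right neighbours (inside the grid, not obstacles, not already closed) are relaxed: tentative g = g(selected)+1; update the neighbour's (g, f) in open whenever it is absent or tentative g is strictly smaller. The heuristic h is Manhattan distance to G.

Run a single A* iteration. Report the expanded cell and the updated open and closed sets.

expanded=(2,5); open=[(0,1) g=3 f=8, (2,3) g=1 f=6, (2,6) g=4 f=6, (3,4) g=3 f=8, (3,5) g=4 f=8]; closed=[(0,2), (0,3), (1,3), (1,4), (2,4), (2,5)]

step 1: expand (2,5) (f=6, h=3) → closed; open now [(0,1) g=3 f=8, (2,3) g=1 f=6, (2,6) g=4 f=6, (3,4) g=3 f=8, (3,5) g=4 f=8]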